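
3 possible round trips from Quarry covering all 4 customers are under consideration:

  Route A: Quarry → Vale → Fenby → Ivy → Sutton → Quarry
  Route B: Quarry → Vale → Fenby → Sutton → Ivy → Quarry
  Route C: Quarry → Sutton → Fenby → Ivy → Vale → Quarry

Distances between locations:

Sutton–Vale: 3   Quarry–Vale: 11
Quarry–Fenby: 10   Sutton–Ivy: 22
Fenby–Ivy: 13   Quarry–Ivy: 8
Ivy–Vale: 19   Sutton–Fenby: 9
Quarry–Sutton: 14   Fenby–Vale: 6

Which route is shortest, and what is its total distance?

Route A: 11 + 6 + 13 + 22 + 14 = 66
Route B: 11 + 6 + 9 + 22 + 8 = 56
Route C: 14 + 9 + 13 + 19 + 11 = 66

56 — Route B is the shortest.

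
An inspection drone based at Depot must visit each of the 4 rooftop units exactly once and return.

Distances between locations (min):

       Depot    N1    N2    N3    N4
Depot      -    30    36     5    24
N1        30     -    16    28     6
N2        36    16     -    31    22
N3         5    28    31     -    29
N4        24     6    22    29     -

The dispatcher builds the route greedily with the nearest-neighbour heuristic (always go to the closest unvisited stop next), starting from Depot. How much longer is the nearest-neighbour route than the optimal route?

Excess over optimum: 15 min.

From Depot: N3=5, N4=24, N1=30, N2=36 → choose N3 (5).
From N3: N1=28, N4=29, N2=31 → choose N1 (28).
From N1: N4=6, N2=16 → choose N4 (6).
From N4: N2=22 → choose N2 (22).
NN route Depot → N3 → N1 → N4 → N2 → Depot costs 97.
Optimal: Depot → N3 → N2 → N1 → N4 → Depot costs 82 (by enumerating all 12 distinct tours).
Excess = 97 − 82 = 15.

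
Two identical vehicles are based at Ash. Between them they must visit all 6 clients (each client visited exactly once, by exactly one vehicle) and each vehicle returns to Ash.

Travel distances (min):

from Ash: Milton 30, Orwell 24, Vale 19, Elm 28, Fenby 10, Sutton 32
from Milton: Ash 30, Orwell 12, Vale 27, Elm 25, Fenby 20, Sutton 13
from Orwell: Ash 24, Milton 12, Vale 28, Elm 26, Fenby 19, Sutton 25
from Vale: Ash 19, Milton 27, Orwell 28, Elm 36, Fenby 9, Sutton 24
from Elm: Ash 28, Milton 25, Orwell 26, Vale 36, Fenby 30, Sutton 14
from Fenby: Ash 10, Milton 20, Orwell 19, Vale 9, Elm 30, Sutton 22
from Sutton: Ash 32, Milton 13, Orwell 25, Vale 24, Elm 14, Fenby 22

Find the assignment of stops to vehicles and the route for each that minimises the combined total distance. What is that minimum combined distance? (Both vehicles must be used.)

Minimum combined distance: 129 min.

Check every non-empty split of the stops between the two vehicles; for each half take its own optimal tour:
  {Milton} + {Orwell, Vale, Elm, Fenby, Sutton}: 60 + 107 = 167
  {Orwell} + {Milton, Vale, Elm, Fenby, Sutton}: 48 + 101 = 149
  {Milton, Orwell} + {Vale, Elm, Fenby, Sutton}: 66 + 85 = 151
  {Vale} + {Milton, Orwell, Elm, Fenby, Sutton}: 38 + 96 = 134
  {Milton, Vale} + {Orwell, Elm, Fenby, Sutton}: 76 + 96 = 172
  {Orwell, Vale} + {Milton, Elm, Fenby, Sutton}: 71 + 85 = 156
  … (31 splits in total)
  {Vale, Fenby} + {Milton, Orwell, Elm, Sutton}: 38 + 91 = 129  ← best
Best: vehicle 1 Ash → Vale → Fenby → Ash = 38; vehicle 2 Ash → Orwell → Milton → Sutton → Elm → Ash = 91; combined 129.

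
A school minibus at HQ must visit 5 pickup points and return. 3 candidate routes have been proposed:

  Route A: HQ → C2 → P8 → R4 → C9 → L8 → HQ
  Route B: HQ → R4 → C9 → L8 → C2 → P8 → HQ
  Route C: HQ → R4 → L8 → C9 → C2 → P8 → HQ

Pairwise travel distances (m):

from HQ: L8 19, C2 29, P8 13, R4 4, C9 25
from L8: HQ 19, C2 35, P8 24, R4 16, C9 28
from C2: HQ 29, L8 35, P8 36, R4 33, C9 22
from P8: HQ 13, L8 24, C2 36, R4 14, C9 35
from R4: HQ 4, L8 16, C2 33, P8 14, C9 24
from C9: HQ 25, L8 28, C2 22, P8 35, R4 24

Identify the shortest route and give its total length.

Shortest is Route C, total 119 m.

Route A: 29 + 36 + 14 + 24 + 28 + 19 = 150
Route B: 4 + 24 + 28 + 35 + 36 + 13 = 140
Route C: 4 + 16 + 28 + 22 + 36 + 13 = 119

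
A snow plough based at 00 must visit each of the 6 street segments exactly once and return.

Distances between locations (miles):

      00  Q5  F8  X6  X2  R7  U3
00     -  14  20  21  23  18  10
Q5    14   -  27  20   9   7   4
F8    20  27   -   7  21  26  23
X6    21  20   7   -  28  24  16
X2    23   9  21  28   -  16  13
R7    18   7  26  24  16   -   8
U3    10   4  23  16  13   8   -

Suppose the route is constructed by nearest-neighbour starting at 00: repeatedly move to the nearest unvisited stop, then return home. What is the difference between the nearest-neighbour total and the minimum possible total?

Excess over optimum: 3 miles.

00: U3=10, Q5=14, R7=18, F8=20, X6=21, X2=23 ⇒ U3
U3: Q5=4, R7=8, X2=13, X6=16, F8=23 ⇒ Q5
Q5: R7=7, X2=9, X6=20, F8=27 ⇒ R7
R7: X2=16, X6=24, F8=26 ⇒ X2
X2: F8=21, X6=28 ⇒ F8
F8: X6=7 ⇒ X6
NN route 00 → U3 → Q5 → R7 → X2 → F8 → X6 → 00 costs 86.
Optimal: 00 → X6 → F8 → X2 → Q5 → R7 → U3 → 00 costs 83 (by enumerating all 360 distinct tours).
Excess = 86 − 83 = 3.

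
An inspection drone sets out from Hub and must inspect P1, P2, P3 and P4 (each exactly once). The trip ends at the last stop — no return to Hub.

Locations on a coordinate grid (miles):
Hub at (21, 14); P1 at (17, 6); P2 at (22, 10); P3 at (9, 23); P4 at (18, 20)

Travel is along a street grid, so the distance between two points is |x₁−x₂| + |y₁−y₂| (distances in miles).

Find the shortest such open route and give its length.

There are 4! = 24 possible orderings.
Hub → P1 → P2 → P3 → P4: 12+9+26+12 = 59
Hub → P1 → P2 → P4 → P3: 12+9+14+12 = 47
Hub → P1 → P3 → P2 → P4: 12+25+26+14 = 77
Hub → P1 → P3 → P4 → P2: 12+25+12+14 = 63
Hub → P1 → P4 → P2 → P3: 12+15+14+26 = 67
Hub → P1 → P4 → P3 → P2: 12+15+12+26 = 65
Hub → P2 → P1 → P3 → P4: 5+9+25+12 = 51
Hub → P2 → P1 → P4 → P3: 5+9+15+12 = 41
Hub → P2 → P3 → P1 → P4: 5+26+25+15 = 71
Hub → P2 → P3 → P4 → P1: 5+26+12+15 = 58
Hub → P2 → P4 → P1 → P3: 5+14+15+25 = 59
Hub → P2 → P4 → P3 → P1: 5+14+12+25 = 56
Hub → P3 → P1 → P2 → P4: 21+25+9+14 = 69
Hub → P3 → P1 → P4 → P2: 21+25+15+14 = 75
… (10 more)
The minimum is 41.
One shortest path: Hub → P2 → P1 → P4 → P3.

41 miles — the minimum one-way total.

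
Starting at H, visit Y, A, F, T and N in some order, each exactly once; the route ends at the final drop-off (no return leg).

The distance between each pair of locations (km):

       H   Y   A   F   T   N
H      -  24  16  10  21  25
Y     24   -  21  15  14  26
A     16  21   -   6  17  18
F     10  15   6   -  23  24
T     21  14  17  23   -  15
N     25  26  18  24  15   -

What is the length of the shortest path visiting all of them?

Shortest open route: 63 km.

There are 5! = 120 possible orderings.
H → Y → A → F → T → N: 24+21+6+23+15 = 89
H → Y → A → F → N → T: 24+21+6+24+15 = 90
H → Y → A → T → F → N: 24+21+17+23+24 = 109
H → Y → A → T → N → F: 24+21+17+15+24 = 101
H → Y → A → N → F → T: 24+21+18+24+23 = 110
H → Y → A → N → T → F: 24+21+18+15+23 = 101
H → Y → F → A → T → N: 24+15+6+17+15 = 77
H → Y → F → A → N → T: 24+15+6+18+15 = 78
H → Y → F → T → A → N: 24+15+23+17+18 = 97
H → Y → F → T → N → A: 24+15+23+15+18 = 95
H → Y → F → N → A → T: 24+15+24+18+17 = 98
H → Y → F → N → T → A: 24+15+24+15+17 = 95
H → Y → T → A → F → N: 24+14+17+6+24 = 85
H → Y → T → A → N → F: 24+14+17+18+24 = 97
… (106 more)
H → F → A → N → T → Y: 10+6+18+15+14 = 63  ← best
The minimum is 63.
One shortest path: H → F → A → N → T → Y.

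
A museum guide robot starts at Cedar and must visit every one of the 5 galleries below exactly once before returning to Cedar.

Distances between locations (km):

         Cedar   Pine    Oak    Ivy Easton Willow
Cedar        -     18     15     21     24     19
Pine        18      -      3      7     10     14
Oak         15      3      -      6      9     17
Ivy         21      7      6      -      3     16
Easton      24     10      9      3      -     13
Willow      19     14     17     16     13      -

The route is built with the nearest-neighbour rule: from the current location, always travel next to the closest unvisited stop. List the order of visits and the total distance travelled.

Total distance 60 km via the nearest-neighbour route Cedar → Oak → Pine → Ivy → Easton → Willow → Cedar.

Cedar → [Oak:15 / Pine:18 / Willow:19 / Ivy:21 / Easton:24] → Oak (15)
Oak → [Pine:3 / Ivy:6 / Easton:9 / Willow:17] → Pine (3)
Pine → [Ivy:7 / Easton:10 / Willow:14] → Ivy (7)
Ivy → [Easton:3 / Willow:16] → Easton (3)
Easton → [Willow:13] → Willow (13)
Return Willow→Cedar: 19.
Total = 15 + 3 + 7 + 3 + 13 + 19 = 60.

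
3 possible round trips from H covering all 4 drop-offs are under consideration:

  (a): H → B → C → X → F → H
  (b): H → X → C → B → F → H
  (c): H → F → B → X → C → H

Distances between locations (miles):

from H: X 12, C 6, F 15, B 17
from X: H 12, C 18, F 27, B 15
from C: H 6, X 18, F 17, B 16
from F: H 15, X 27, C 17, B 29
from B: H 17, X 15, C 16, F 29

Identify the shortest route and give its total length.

Shortest is (c), total 83 miles.

(a): 17 + 16 + 18 + 27 + 15 = 93
(b): 12 + 18 + 16 + 29 + 15 = 90
(c): 15 + 29 + 15 + 18 + 6 = 83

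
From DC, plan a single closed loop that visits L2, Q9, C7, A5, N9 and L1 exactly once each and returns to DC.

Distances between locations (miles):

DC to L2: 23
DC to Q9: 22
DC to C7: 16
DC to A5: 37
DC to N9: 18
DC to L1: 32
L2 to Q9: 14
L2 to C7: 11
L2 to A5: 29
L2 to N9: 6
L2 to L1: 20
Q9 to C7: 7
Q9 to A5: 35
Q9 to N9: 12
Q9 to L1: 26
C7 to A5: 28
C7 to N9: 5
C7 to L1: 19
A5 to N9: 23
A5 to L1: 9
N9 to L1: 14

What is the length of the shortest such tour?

With 6 stops there are 6!/2 = 360 distinct round trips (a route and its reverse cost the same).
DC-L2-Q9-C7-A5-N9-L1-DC: 23+14+7+28+23+14+32 = 141
DC-L2-Q9-C7-A5-L1-N9-DC: 23+14+7+28+9+14+18 = 113
DC-L2-Q9-C7-N9-A5-L1-DC: 23+14+7+5+23+9+32 = 113
DC-L2-Q9-C7-N9-L1-A5-DC: 23+14+7+5+14+9+37 = 109
DC-L2-Q9-C7-L1-A5-N9-DC: 23+14+7+19+9+23+18 = 113
DC-L2-Q9-C7-L1-N9-A5-DC: 23+14+7+19+14+23+37 = 137
DC-L2-Q9-A5-C7-N9-L1-DC: 23+14+35+28+5+14+32 = 151
DC-L2-Q9-A5-C7-L1-N9-DC: 23+14+35+28+19+14+18 = 151
… (352 more)
DC-C7-Q9-L2-N9-L1-A5-DC: 16+7+14+6+14+9+37 = 103  ← best
The minimum is 103.
One optimal route: DC → C7 → Q9 → L2 → N9 → L1 → A5 → DC (or its reverse).

103 miles — the shortest possible round trip.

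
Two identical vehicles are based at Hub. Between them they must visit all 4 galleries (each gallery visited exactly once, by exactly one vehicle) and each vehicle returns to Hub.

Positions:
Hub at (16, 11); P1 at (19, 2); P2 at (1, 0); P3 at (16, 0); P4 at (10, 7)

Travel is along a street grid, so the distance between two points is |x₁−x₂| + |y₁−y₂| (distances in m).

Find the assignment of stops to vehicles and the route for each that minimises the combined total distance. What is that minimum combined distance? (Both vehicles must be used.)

There are 2^3 − 1 = 7 ways to divide the 4 stops into two non-empty groups. For each, the best each vehicle can do is its own shortest tour through its group:
  {P1} + {P2, P3, P4}: 24 + 52 = 76
  {P2} + {P1, P3, P4}: 52 + 40 = 92
  {P1, P2} + {P3, P4}: 58 + 34 = 92
  {P3} + {P1, P2, P4}: 22 + 58 = 80
  {P1, P3} + {P2, P4}: 28 + 52 = 80
  {P2, P3} + {P1, P4}: 52 + 36 = 88
  … (7 splits in total)
Best: vehicle 1 Hub → P1 → Hub = 24; vehicle 2 Hub → P3 → P2 → P4 → Hub = 52; combined 76.

76 m — the smallest possible combined total.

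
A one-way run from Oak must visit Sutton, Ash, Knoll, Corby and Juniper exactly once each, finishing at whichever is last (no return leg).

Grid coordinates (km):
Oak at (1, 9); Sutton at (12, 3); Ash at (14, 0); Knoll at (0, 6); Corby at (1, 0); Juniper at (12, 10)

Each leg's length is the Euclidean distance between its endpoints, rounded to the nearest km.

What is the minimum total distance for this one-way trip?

There are 5! = 120 possible orderings.
Oak→Sutton→Ash→Knoll→Corby→Juniper: 13+4+15+6+15 = 53
Oak→Sutton→Ash→Knoll→Juniper→Corby: 13+4+15+13+15 = 60
Oak→Sutton→Ash→Corby→Knoll→Juniper: 13+4+13+6+13 = 49
Oak→Sutton→Ash→Corby→Juniper→Knoll: 13+4+13+15+13 = 58
Oak→Sutton→Ash→Juniper→Knoll→Corby: 13+4+10+13+6 = 46
Oak→Sutton→Ash→Juniper→Corby→Knoll: 13+4+10+15+6 = 48
Oak→Sutton→Knoll→Ash→Corby→Juniper: 13+12+15+13+15 = 68
Oak→Sutton→Knoll→Ash→Juniper→Corby: 13+12+15+10+15 = 65
Oak→Sutton→Knoll→Corby→Ash→Juniper: 13+12+6+13+10 = 54
Oak→Sutton→Knoll→Corby→Juniper→Ash: 13+12+6+15+10 = 56
Oak→Sutton→Knoll→Juniper→Ash→Corby: 13+12+13+10+13 = 61
Oak→Sutton→Knoll→Juniper→Corby→Ash: 13+12+13+15+13 = 66
Oak→Sutton→Corby→Ash→Knoll→Juniper: 13+11+13+15+13 = 65
Oak→Sutton→Corby→Ash→Juniper→Knoll: 13+11+13+10+13 = 60
… (106 more)
Oak→Knoll→Corby→Ash→Sutton→Juniper: 3+6+13+4+7 = 33  ← best
The minimum is 33.
One shortest path: Oak → Knoll → Corby → Ash → Sutton → Juniper.

Shortest open route: 33 km.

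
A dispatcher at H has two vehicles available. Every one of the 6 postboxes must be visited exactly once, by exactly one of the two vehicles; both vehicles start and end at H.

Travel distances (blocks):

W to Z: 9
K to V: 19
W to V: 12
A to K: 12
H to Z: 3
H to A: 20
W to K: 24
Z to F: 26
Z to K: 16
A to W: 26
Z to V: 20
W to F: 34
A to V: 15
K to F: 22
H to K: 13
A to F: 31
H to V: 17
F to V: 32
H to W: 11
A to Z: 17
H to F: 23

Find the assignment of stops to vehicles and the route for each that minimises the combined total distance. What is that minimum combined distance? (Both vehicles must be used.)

101 blocks — the smallest possible combined total.

Check every non-empty split of the stops between the two vehicles; for each half take its own optimal tour:
  {A} + {W, Z, K, F, V}: 40 + 88 = 128
  {W} + {A, Z, K, F, V}: 22 + 95 = 117
  {A, W} + {Z, K, F, V}: 57 + 87 = 144
  {Z} + {A, W, K, F, V}: 6 + 95 = 101
  {A, Z} + {W, K, F, V}: 40 + 87 = 127
  {W, Z} + {A, K, F, V}: 23 + 89 = 112
  … (31 splits in total)
Best: vehicle 1 H → Z → H = 6; vehicle 2 H → W → V → A → K → F → H = 95; combined 101.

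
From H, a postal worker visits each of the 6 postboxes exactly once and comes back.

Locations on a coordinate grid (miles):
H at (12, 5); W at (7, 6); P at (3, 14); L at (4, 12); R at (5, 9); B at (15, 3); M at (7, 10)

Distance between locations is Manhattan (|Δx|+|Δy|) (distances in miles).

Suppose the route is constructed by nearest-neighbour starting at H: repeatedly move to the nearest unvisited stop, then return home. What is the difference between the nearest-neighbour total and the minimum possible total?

H: B=5, W=6, M=10, R=11, L=15, P=18 ⇒ B
B: W=11, M=15, R=16, L=20, P=23 ⇒ W
W: M=4, R=5, L=9, P=12 ⇒ M
M: R=3, L=5, P=8 ⇒ R
R: L=4, P=7 ⇒ L
L: P=3 ⇒ P
NN route H → B → W → M → R → L → P → H costs 48.
Optimal: H → W → R → P → L → M → B → H costs 46 (by enumerating all 360 distinct tours).
Excess = 48 − 46 = 2.

Excess over optimum: 2 miles.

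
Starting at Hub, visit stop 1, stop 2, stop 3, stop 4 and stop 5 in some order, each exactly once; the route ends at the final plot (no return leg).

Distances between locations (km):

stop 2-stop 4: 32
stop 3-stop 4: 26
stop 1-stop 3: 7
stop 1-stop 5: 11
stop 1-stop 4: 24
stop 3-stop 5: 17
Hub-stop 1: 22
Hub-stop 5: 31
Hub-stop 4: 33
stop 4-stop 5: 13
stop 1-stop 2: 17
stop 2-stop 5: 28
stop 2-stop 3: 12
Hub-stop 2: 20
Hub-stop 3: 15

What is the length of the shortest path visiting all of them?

There are 5! = 120 possible orderings.
Hub - stop 1 - stop 2 - stop 3 - stop 4 - stop 5: 22+17+12+26+13 = 90
Hub - stop 1 - stop 2 - stop 3 - stop 5 - stop 4: 22+17+12+17+13 = 81
Hub - stop 1 - stop 2 - stop 4 - stop 3 - stop 5: 22+17+32+26+17 = 114
Hub - stop 1 - stop 2 - stop 4 - stop 5 - stop 3: 22+17+32+13+17 = 101
Hub - stop 1 - stop 2 - stop 5 - stop 3 - stop 4: 22+17+28+17+26 = 110
Hub - stop 1 - stop 2 - stop 5 - stop 4 - stop 3: 22+17+28+13+26 = 106
Hub - stop 1 - stop 3 - stop 2 - stop 4 - stop 5: 22+7+12+32+13 = 86
Hub - stop 1 - stop 3 - stop 2 - stop 5 - stop 4: 22+7+12+28+13 = 82
Hub - stop 1 - stop 3 - stop 4 - stop 2 - stop 5: 22+7+26+32+28 = 115
Hub - stop 1 - stop 3 - stop 4 - stop 5 - stop 2: 22+7+26+13+28 = 96
Hub - stop 1 - stop 3 - stop 5 - stop 2 - stop 4: 22+7+17+28+32 = 106
Hub - stop 1 - stop 3 - stop 5 - stop 4 - stop 2: 22+7+17+13+32 = 91
Hub - stop 1 - stop 4 - stop 2 - stop 3 - stop 5: 22+24+32+12+17 = 107
Hub - stop 1 - stop 4 - stop 2 - stop 5 - stop 3: 22+24+32+28+17 = 123
… (106 more)
Hub - stop 2 - stop 3 - stop 1 - stop 5 - stop 4: 20+12+7+11+13 = 63  ← best
The minimum is 63.
One shortest path: Hub → stop 2 → stop 3 → stop 1 → stop 5 → stop 4.

Minimum one-way distance = 63 km.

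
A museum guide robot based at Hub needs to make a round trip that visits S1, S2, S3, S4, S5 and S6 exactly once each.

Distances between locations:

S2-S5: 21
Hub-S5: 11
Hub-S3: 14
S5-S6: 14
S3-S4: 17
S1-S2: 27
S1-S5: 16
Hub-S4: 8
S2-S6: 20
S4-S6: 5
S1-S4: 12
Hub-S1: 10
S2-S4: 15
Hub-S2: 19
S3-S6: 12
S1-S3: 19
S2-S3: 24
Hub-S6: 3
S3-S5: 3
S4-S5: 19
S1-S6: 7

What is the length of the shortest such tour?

There are 360 distinct closed tours to check (reversals are equivalent).
Hub-S1-S2-S3-S4-S5-S6-Hub: 10+27+24+17+19+14+3 = 114
Hub-S1-S2-S3-S4-S6-S5-Hub: 10+27+24+17+5+14+11 = 108
Hub-S1-S2-S3-S5-S4-S6-Hub: 10+27+24+3+19+5+3 = 91
Hub-S1-S2-S3-S5-S6-S4-Hub: 10+27+24+3+14+5+8 = 91
Hub-S1-S2-S3-S6-S4-S5-Hub: 10+27+24+12+5+19+11 = 108
Hub-S1-S2-S3-S6-S5-S4-Hub: 10+27+24+12+14+19+8 = 114
Hub-S1-S2-S4-S3-S5-S6-Hub: 10+27+15+17+3+14+3 = 89
Hub-S1-S2-S4-S3-S6-S5-Hub: 10+27+15+17+12+14+11 = 106
… (352 more)
Hub-S1-S6-S4-S2-S3-S5-Hub: 10+7+5+15+24+3+11 = 75  ← best
The minimum is 75.
One optimal route: Hub → S1 → S6 → S4 → S2 → S3 → S5 → Hub (or its reverse).

Minimum total distance: 75.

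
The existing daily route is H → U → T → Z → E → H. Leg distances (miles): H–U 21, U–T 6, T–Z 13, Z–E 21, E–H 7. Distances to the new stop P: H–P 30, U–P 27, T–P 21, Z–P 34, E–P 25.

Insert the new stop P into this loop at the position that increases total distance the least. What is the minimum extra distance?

+36 miles — insert P between H and U.

Insertion cost between consecutive stops i–j is d(i,P) + d(P,j) − d(i,j):
  between H and U: 30 + 27 − 21 = 36
  between U and T: 27 + 21 − 6 = 42
  between T and Z: 21 + 34 − 13 = 42
  between Z and E: 34 + 25 − 21 = 38
  between E and H: 25 + 30 − 7 = 48
Cheapest insertion is between H and U, adding 36.
New total = 68 + 36 = 104.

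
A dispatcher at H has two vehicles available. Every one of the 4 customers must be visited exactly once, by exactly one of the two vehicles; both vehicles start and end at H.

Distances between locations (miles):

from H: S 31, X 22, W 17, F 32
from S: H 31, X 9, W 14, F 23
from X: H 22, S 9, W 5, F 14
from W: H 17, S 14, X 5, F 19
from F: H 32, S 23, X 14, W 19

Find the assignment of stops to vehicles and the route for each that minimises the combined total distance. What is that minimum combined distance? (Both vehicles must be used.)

Minimum combined distance: 120 miles.

Check every non-empty split of the stops between the two vehicles; for each half take its own optimal tour:
  {S} + {X, W, F}: 62 + 68 = 130
  {X} + {S, W, F}: 44 + 86 = 130
  {S, X} + {W, F}: 62 + 68 = 130
  {W} + {S, X, F}: 34 + 86 = 120
  {S, W} + {X, F}: 62 + 68 = 130
  {X, W} + {S, F}: 44 + 86 = 130
  … (7 splits in total)
Best: vehicle 1 H → W → H = 34; vehicle 2 H → S → X → F → H = 86; combined 120.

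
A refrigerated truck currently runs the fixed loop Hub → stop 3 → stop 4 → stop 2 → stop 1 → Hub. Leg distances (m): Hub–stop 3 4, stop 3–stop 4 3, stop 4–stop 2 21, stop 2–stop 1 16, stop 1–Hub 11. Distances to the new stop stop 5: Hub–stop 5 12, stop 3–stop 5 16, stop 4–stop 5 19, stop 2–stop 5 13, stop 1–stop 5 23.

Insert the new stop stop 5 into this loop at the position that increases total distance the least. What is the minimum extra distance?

Insertion cost between consecutive stops i–j is d(i,stop 5) + d(stop 5,j) − d(i,j):
  between Hub and stop 3: 12 + 16 − 4 = 24
  between stop 3 and stop 4: 16 + 19 − 3 = 32
  between stop 4 and stop 2: 19 + 13 − 21 = 11
  between stop 2 and stop 1: 13 + 23 − 16 = 20
  between stop 1 and Hub: 23 + 12 − 11 = 24
Cheapest insertion is between stop 4 and stop 2, adding 11.
New total = 55 + 11 = 66.

Adding 11 m by placing stop 5 on the stop 4–stop 2 leg.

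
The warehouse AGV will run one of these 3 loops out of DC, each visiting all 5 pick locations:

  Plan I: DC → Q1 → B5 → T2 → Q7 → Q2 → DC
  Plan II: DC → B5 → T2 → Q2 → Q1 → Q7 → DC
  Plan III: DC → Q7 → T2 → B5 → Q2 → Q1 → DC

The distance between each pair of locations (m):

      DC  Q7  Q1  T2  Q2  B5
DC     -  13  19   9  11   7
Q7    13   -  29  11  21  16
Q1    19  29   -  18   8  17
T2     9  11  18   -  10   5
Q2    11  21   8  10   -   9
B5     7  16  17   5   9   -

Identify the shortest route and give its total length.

Plan I: 19 + 17 + 5 + 11 + 21 + 11 = 84
Plan II: 7 + 5 + 10 + 8 + 29 + 13 = 72
Plan III: 13 + 11 + 5 + 9 + 8 + 19 = 65

65 m — Plan III is the shortest.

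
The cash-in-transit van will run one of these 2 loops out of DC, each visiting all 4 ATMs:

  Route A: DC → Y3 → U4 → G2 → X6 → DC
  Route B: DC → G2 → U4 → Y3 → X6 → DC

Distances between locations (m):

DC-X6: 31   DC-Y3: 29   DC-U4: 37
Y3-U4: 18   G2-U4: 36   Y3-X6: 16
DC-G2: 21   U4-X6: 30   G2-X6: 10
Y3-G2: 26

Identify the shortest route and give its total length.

Route A: 29 + 18 + 36 + 10 + 31 = 124
Route B: 21 + 36 + 18 + 16 + 31 = 122

122 m — Route B is the shortest.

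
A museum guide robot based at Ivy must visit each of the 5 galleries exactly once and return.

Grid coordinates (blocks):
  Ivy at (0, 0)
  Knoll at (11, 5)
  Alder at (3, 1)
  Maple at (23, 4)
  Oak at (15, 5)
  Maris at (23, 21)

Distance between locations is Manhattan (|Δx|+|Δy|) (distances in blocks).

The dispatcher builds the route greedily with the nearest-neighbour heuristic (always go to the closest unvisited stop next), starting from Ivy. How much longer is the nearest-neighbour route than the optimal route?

Ivy: Alder=4, Knoll=16, Oak=20, Maple=27, Maris=44 ⇒ Alder
Alder: Knoll=12, Oak=16, Maple=23, Maris=40 ⇒ Knoll
Knoll: Oak=4, Maple=13, Maris=28 ⇒ Oak
Oak: Maple=9, Maris=24 ⇒ Maple
Maple: Maris=17 ⇒ Maris
NN route Ivy → Alder → Knoll → Oak → Maple → Maris → Ivy costs 90.
Optimal: Ivy → Knoll → Oak → Maris → Maple → Alder → Ivy costs 88 (by enumerating all 60 distinct tours).
Excess = 90 − 88 = 2.

The nearest-neighbour route is 2 blocks longer than optimal.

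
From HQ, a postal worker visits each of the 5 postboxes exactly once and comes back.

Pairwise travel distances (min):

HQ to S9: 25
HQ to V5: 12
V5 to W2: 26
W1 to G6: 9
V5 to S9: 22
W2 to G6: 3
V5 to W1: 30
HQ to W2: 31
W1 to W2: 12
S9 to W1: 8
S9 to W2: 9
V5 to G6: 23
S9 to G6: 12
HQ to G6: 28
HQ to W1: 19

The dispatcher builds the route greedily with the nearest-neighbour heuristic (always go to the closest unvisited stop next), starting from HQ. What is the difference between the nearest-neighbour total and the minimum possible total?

Excess over optimum: 11 min.

From HQ: V5=12, W1=19, S9=25, G6=28, W2=31 → choose V5 (12).
From V5: S9=22, G6=23, W2=26, W1=30 → choose S9 (22).
From S9: W1=8, W2=9, G6=12 → choose W1 (8).
From W1: G6=9, W2=12 → choose G6 (9).
From G6: W2=3 → choose W2 (3).
NN route HQ → V5 → S9 → W1 → G6 → W2 → HQ costs 85.
Optimal: HQ → V5 → S9 → W2 → G6 → W1 → HQ costs 74 (by enumerating all 60 distinct tours).
Excess = 85 − 74 = 11.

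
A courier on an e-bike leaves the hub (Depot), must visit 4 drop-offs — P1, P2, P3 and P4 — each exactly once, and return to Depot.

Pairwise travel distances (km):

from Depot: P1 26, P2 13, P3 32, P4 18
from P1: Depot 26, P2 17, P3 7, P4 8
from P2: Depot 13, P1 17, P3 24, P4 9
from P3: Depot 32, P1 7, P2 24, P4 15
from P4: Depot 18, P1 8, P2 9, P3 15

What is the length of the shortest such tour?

There are 12 distinct closed tours to check (reversals are equivalent).
Depot - P1 - P2 - P3 - P4 - Depot: 26+17+24+15+18 = 100
Depot - P1 - P2 - P4 - P3 - Depot: 26+17+9+15+32 = 99
Depot - P1 - P3 - P2 - P4 - Depot: 26+7+24+9+18 = 84
Depot - P1 - P3 - P4 - P2 - Depot: 26+7+15+9+13 = 70
Depot - P1 - P4 - P2 - P3 - Depot: 26+8+9+24+32 = 99
Depot - P1 - P4 - P3 - P2 - Depot: 26+8+15+24+13 = 86
Depot - P2 - P1 - P3 - P4 - Depot: 13+17+7+15+18 = 70
Depot - P2 - P1 - P4 - P3 - Depot: 13+17+8+15+32 = 85
Depot - P2 - P3 - P1 - P4 - Depot: 13+24+7+8+18 = 70
Depot - P2 - P4 - P1 - P3 - Depot: 13+9+8+7+32 = 69
Depot - P3 - P1 - P2 - P4 - Depot: 32+7+17+9+18 = 83
Depot - P3 - P2 - P1 - P4 - Depot: 32+24+17+8+18 = 99
The minimum is 69.
One optimal route: Depot → P2 → P4 → P1 → P3 → Depot (or its reverse).

Shortest round trip = 69 km.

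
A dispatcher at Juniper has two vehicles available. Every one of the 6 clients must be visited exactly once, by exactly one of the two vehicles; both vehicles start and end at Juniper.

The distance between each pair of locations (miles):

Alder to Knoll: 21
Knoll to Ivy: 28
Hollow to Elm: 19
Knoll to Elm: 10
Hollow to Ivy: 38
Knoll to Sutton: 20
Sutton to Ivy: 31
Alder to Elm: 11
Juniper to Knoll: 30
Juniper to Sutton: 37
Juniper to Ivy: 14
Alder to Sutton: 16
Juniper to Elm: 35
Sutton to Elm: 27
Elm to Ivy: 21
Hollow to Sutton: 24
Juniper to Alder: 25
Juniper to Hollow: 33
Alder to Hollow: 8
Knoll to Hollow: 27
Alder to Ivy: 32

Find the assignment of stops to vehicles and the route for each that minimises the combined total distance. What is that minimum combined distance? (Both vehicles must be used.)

There are 2^5 − 1 = 31 ways to divide the 6 stops into two non-empty groups. For each, the best each vehicle can do is its own shortest tour through its group:
  {Alder} + {Knoll, Hollow, Sutton, Elm, Ivy}: 50 + 122 = 172
  {Knoll} + {Alder, Hollow, Sutton, Elm, Ivy}: 60 + 115 = 175
  {Alder, Knoll} + {Hollow, Sutton, Elm, Ivy}: 76 + 115 = 191
  {Hollow} + {Alder, Knoll, Sutton, Elm, Ivy}: 66 + 106 = 172
  {Alder, Hollow} + {Knoll, Sutton, Elm, Ivy}: 66 + 102 = 168
  {Knoll, Hollow} + {Alder, Sutton, Elm, Ivy}: 90 + 99 = 189
  … (31 splits in total)
  {Alder, Knoll, Hollow, Sutton, Elm} + {Ivy}: 119 + 28 = 147  ← best
Best: vehicle 1 Juniper → Alder → Hollow → Elm → Knoll → Sutton → Juniper = 119; vehicle 2 Juniper → Ivy → Juniper = 28; combined 147.

147 miles — the smallest possible combined total.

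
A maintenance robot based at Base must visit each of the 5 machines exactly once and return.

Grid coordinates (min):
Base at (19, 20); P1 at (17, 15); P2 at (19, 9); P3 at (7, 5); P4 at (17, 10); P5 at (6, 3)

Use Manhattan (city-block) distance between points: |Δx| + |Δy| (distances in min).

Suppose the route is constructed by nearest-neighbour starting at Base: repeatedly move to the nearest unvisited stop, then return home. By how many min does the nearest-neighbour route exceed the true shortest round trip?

Base: P1=7, P2=11, P4=12, P3=27, P5=30 ⇒ P1
P1: P4=5, P2=8, P3=20, P5=23 ⇒ P4
P4: P2=3, P3=15, P5=18 ⇒ P2
P2: P3=16, P5=19 ⇒ P3
P3: P5=3 ⇒ P5
NN route Base → P1 → P4 → P2 → P3 → P5 → Base costs 64.
Optimal: Base → P1 → P4 → P3 → P5 → P2 → Base costs 60 (by enumerating all 60 distinct tours).
Excess = 64 − 60 = 4.

The nearest-neighbour route is 4 min longer than optimal.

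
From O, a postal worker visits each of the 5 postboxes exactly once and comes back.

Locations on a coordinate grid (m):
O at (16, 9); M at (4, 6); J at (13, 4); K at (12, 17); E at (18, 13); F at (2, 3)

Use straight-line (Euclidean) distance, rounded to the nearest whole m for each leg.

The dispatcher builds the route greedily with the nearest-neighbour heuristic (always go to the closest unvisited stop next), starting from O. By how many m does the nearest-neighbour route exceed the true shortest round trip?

The nearest-neighbour route is 6 m longer than optimal.

O: E=4, J=6, K=9, M=12, F=15 ⇒ E
E: K=7, J=10, M=16, F=19 ⇒ K
K: J=13, M=14, F=17 ⇒ J
J: M=9, F=11 ⇒ M
M: F=4 ⇒ F
NN route O → E → K → J → M → F → O costs 52.
Optimal: O → J → F → M → K → E → O costs 46 (by enumerating all 60 distinct tours).
Excess = 52 − 46 = 6.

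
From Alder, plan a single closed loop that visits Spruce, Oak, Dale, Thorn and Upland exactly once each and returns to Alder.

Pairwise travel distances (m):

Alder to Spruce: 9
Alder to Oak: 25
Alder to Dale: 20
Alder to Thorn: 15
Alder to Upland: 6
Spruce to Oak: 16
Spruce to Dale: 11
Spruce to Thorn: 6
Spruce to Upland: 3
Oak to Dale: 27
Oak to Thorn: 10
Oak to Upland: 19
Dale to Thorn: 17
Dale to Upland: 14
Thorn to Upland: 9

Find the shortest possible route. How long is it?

There are 60 distinct closed tours to check (reversals are equivalent).
Alder - Spruce - Oak - Dale - Thorn - Upland - Alder: 9+16+27+17+9+6 = 84
Alder - Spruce - Oak - Dale - Upland - Thorn - Alder: 9+16+27+14+9+15 = 90
Alder - Spruce - Oak - Thorn - Dale - Upland - Alder: 9+16+10+17+14+6 = 72
Alder - Spruce - Oak - Thorn - Upland - Dale - Alder: 9+16+10+9+14+20 = 78
Alder - Spruce - Oak - Upland - Dale - Thorn - Alder: 9+16+19+14+17+15 = 90
Alder - Spruce - Oak - Upland - Thorn - Dale - Alder: 9+16+19+9+17+20 = 90
Alder - Spruce - Dale - Oak - Thorn - Upland - Alder: 9+11+27+10+9+6 = 72
Alder - Spruce - Dale - Oak - Upland - Thorn - Alder: 9+11+27+19+9+15 = 90
Alder - Spruce - Dale - Thorn - Oak - Upland - Alder: 9+11+17+10+19+6 = 72
Alder - Spruce - Dale - Thorn - Upland - Oak - Alder: 9+11+17+9+19+25 = 90
Alder - Spruce - Dale - Upland - Oak - Thorn - Alder: 9+11+14+19+10+15 = 78
Alder - Spruce - Dale - Upland - Thorn - Oak - Alder: 9+11+14+9+10+25 = 78
Alder - Spruce - Thorn - Oak - Dale - Upland - Alder: 9+6+10+27+14+6 = 72
Alder - Spruce - Thorn - Oak - Upland - Dale - Alder: 9+6+10+19+14+20 = 78
… (46 more)
The minimum is 72.
One optimal route: Alder → Spruce → Oak → Thorn → Dale → Upland → Alder (or its reverse).

Minimum total distance: 72 m.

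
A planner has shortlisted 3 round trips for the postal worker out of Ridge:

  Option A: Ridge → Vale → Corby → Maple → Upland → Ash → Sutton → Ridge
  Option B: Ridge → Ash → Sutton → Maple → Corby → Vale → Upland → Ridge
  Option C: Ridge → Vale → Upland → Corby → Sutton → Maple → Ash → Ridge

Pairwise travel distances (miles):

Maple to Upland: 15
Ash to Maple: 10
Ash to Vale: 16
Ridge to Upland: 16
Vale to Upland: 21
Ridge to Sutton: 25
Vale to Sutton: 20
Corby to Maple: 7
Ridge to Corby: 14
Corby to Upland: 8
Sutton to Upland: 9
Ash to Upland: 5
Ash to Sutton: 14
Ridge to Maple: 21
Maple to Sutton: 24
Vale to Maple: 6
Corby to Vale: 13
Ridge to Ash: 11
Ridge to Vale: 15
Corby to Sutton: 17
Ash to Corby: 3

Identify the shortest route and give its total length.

94 miles — Option A is the shortest.

Option A: 15 + 13 + 7 + 15 + 5 + 14 + 25 = 94
Option B: 11 + 14 + 24 + 7 + 13 + 21 + 16 = 106
Option C: 15 + 21 + 8 + 17 + 24 + 10 + 11 = 106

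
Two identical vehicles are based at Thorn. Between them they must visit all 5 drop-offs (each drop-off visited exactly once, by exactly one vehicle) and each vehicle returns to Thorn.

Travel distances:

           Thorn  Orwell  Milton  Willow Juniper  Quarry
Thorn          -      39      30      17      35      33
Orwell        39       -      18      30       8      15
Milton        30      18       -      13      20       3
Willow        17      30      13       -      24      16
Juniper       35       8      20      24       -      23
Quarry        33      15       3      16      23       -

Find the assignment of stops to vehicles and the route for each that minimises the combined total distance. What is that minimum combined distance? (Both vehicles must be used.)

Minimum combined distance: 125.

There are 2^4 − 1 = 15 ways to divide the 5 stops into two non-empty groups. For each, the best each vehicle can do is its own shortest tour through its group:
  {Orwell} + {Milton, Willow, Juniper, Quarry}: 78 + 91 = 169
  {Milton} + {Orwell, Willow, Juniper, Quarry}: 60 + 91 = 151
  {Orwell, Milton} + {Willow, Juniper, Quarry}: 87 + 91 = 178
  {Willow} + {Orwell, Milton, Juniper, Quarry}: 34 + 91 = 125
  {Orwell, Willow} + {Milton, Juniper, Quarry}: 86 + 91 = 177
  {Milton, Willow} + {Orwell, Juniper, Quarry}: 60 + 91 = 151
  … (15 splits in total)
Best: vehicle 1 Thorn → Willow → Thorn = 34; vehicle 2 Thorn → Milton → Quarry → Orwell → Juniper → Thorn = 91; combined 125.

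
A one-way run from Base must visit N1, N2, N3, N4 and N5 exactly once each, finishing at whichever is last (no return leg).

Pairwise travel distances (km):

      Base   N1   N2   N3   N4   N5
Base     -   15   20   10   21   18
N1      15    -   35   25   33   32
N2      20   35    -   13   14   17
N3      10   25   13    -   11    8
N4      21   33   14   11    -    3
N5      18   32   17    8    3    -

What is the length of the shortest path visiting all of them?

Minimum one-way distance = 65 km.

There are 5! = 120 possible orderings.
Base - N1 - N2 - N3 - N4 - N5: 15+35+13+11+3 = 77
Base - N1 - N2 - N3 - N5 - N4: 15+35+13+8+3 = 74
Base - N1 - N2 - N4 - N3 - N5: 15+35+14+11+8 = 83
Base - N1 - N2 - N4 - N5 - N3: 15+35+14+3+8 = 75
Base - N1 - N2 - N5 - N3 - N4: 15+35+17+8+11 = 86
Base - N1 - N2 - N5 - N4 - N3: 15+35+17+3+11 = 81
Base - N1 - N3 - N2 - N4 - N5: 15+25+13+14+3 = 70
Base - N1 - N3 - N2 - N5 - N4: 15+25+13+17+3 = 73
Base - N1 - N3 - N4 - N2 - N5: 15+25+11+14+17 = 82
Base - N1 - N3 - N4 - N5 - N2: 15+25+11+3+17 = 71
Base - N1 - N3 - N5 - N2 - N4: 15+25+8+17+14 = 79
Base - N1 - N3 - N5 - N4 - N2: 15+25+8+3+14 = 65
Base - N1 - N4 - N2 - N3 - N5: 15+33+14+13+8 = 83
Base - N1 - N4 - N2 - N5 - N3: 15+33+14+17+8 = 87
… (106 more)
The minimum is 65.
One shortest path: Base → N1 → N3 → N5 → N4 → N2.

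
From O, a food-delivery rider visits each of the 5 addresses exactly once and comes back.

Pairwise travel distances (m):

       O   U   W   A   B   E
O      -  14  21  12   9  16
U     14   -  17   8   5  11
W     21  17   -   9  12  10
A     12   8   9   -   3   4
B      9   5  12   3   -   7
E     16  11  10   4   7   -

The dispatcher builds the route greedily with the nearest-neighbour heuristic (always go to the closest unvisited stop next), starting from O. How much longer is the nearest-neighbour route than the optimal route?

Excess over optimum: 1 m.

O: B=9, A=12, U=14, E=16, W=21 ⇒ B
B: A=3, U=5, E=7, W=12 ⇒ A
A: E=4, U=8, W=9 ⇒ E
E: W=10, U=11 ⇒ W
W: U=17 ⇒ U
NN route O → B → A → E → W → U → O costs 57.
Optimal: O → U → E → W → A → B → O costs 56 (by enumerating all 60 distinct tours).
Excess = 57 − 56 = 1.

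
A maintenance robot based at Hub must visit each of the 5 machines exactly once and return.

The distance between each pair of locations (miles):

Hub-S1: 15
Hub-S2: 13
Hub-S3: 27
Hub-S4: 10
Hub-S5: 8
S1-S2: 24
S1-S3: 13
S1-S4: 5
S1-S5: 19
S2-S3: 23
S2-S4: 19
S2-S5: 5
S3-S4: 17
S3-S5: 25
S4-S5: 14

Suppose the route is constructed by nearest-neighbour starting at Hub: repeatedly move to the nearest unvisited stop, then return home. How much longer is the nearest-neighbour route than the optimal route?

Hub: S5=8, S4=10, S2=13, S1=15, S3=27 ⇒ S5
S5: S2=5, S4=14, S1=19, S3=25 ⇒ S2
S2: S4=19, S3=23, S1=24 ⇒ S4
S4: S1=5, S3=17 ⇒ S1
S1: S3=13 ⇒ S3
NN route Hub → S5 → S2 → S4 → S1 → S3 → Hub costs 77.
Optimal: Hub → S4 → S1 → S3 → S2 → S5 → Hub costs 64 (by enumerating all 60 distinct tours).
Excess = 77 − 64 = 13.

The nearest-neighbour route is 13 miles longer than optimal.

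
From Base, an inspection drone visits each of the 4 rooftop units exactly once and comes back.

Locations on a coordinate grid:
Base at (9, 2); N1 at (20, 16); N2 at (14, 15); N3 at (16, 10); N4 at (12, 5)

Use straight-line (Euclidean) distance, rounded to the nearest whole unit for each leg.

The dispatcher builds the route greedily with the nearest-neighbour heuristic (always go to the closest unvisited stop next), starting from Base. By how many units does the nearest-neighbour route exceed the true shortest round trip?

The nearest-neighbour route is 2 longer than optimal.

From Base: N4=4, N3=11, N2=14, N1=18 → choose N4 (4).
From N4: N3=6, N2=10, N1=14 → choose N3 (6).
From N3: N2=5, N1=7 → choose N2 (5).
From N2: N1=6 → choose N1 (6).
NN route Base → N4 → N3 → N2 → N1 → Base costs 39.
Optimal: Base → N2 → N1 → N3 → N4 → Base costs 37 (by enumerating all 12 distinct tours).
Excess = 39 − 37 = 2.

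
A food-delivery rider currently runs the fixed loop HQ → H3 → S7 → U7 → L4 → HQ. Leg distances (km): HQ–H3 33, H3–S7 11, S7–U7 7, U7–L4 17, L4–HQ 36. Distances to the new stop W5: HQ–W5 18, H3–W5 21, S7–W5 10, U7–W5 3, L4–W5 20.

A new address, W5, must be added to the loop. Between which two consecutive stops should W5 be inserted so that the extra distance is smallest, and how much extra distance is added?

Insertion cost between consecutive stops i–j is d(i,W5) + d(W5,j) − d(i,j):
  between HQ and H3: 18 + 21 − 33 = 6
  between H3 and S7: 21 + 10 − 11 = 20
  between S7 and U7: 10 + 3 − 7 = 6
  between U7 and L4: 3 + 20 − 17 = 6
  between L4 and HQ: 20 + 18 − 36 = 2
Cheapest insertion is between L4 and HQ, adding 2.
New total = 104 + 2 = 106.

+2 km — insert W5 between L4 and HQ.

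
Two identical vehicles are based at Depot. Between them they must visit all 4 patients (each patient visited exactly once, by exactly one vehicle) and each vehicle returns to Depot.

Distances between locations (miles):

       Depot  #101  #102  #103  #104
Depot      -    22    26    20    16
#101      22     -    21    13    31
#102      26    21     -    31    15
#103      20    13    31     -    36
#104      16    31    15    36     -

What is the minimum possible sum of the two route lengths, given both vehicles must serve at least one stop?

Minimum combined distance: 112 miles.

There are 2^3 − 1 = 7 ways to divide the 4 stops into two non-empty groups. For each, the best each vehicle can do is its own shortest tour through its group:
  {#101} + {#102, #103, #104}: 44 + 82 = 126
  {#102} + {#101, #103, #104}: 52 + 80 = 132
  {#101, #102} + {#103, #104}: 69 + 72 = 141
  {#103} + {#101, #102, #104}: 40 + 74 = 114
  {#101, #103} + {#102, #104}: 55 + 57 = 112
  {#102, #103} + {#101, #104}: 77 + 69 = 146
  … (7 splits in total)
Best: vehicle 1 Depot → #101 → #103 → Depot = 55; vehicle 2 Depot → #102 → #104 → Depot = 57; combined 112.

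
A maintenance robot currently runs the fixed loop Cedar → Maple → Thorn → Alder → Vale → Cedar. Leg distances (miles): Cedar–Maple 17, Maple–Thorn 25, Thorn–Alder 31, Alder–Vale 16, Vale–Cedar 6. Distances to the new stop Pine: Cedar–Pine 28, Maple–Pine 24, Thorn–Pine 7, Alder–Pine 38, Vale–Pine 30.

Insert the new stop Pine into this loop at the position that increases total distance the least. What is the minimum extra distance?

Insertion cost between consecutive stops i–j is d(i,Pine) + d(Pine,j) − d(i,j):
  between Cedar and Maple: 28 + 24 − 17 = 35
  between Maple and Thorn: 24 + 7 − 25 = 6
  between Thorn and Alder: 7 + 38 − 31 = 14
  between Alder and Vale: 38 + 30 − 16 = 52
  between Vale and Cedar: 30 + 28 − 6 = 52
Cheapest insertion is between Maple and Thorn, adding 6.
New total = 95 + 6 = 101.

Minimum extra distance: 6 miles, inserting Pine between Maple and Thorn.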